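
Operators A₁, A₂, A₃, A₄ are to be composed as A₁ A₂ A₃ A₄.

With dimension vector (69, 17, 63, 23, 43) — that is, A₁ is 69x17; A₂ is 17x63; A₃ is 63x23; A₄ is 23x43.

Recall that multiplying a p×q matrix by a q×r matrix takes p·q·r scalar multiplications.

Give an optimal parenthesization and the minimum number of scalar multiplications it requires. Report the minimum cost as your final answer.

91885

Adjacent pairs: A₁A₂ = 69·17·63 = 73899; A₂A₃ = 17·63·23 = 24633; A₃A₄ = 63·23·43 = 62307.
Length 3: A₁..A₃: k=1: 0+24633+69·17·23=51612; k=2: 73899+0+69·63·23=173880 → min 51612 | A₂..A₄: k=2: 0+62307+17·63·43=108360; k=3: 24633+0+17·23·43=41446 → min 41446.
Length 4: A₁..A₄: k=1: 0+41446+69·17·43=91885; k=2: 73899+62307+69·63·43=323127; k=3: 51612+0+69·23·43=119853 → min 91885.
Optimal parenthesization: (A₁ ((A₂ A₃) A₄)) with cost 91885.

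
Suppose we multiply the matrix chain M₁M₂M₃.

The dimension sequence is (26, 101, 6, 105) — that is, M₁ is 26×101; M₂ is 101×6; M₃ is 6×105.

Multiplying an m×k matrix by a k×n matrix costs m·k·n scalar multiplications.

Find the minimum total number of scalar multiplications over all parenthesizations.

32136

Order (M₁(M₂M₃)): (M₂M₃): 101×6 by 6×105 → 101×105, cost 101·6·105 = 63630; (M₁(M₂M₃)): 26×101 by 101×105 → 26×105, cost 26·101·105 = 275730; cumulative 339360. Total 339360.
Order ((M₁M₂)M₃): (M₁M₂): 26×101 by 101×6 → 26×6, cost 26·101·6 = 15756; ((M₁M₂)M₃): 26×6 by 6×105 → 26×105, cost 26·6·105 = 16380; cumulative 32136. Total 32136.
Minimum: 32136.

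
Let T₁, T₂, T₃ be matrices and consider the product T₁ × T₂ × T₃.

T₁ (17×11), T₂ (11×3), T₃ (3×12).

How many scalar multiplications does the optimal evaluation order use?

Order (T₁ × (T₂ × T₃)): (T₂ × T₃): 11×3 by 3×12 → 11×12, cost 11·3·12 = 396; (T₁ × (T₂ × T₃)): 17×11 by 11×12 → 17×12, cost 17·11·12 = 2244; cumulative 2640. Total 2640.
Order ((T₁ × T₂) × T₃): (T₁ × T₂): 17×11 by 11×3 → 17×3, cost 17·11·3 = 561; ((T₁ × T₂) × T₃): 17×3 by 3×12 → 17×12, cost 17·3·12 = 612; cumulative 1173. Total 1173.
Minimum: 1173.

1173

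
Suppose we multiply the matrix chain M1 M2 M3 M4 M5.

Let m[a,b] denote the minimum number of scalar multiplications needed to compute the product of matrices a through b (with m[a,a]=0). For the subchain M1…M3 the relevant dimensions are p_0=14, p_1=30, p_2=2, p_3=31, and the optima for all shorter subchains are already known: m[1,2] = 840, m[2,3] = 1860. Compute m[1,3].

1708

m[1,3] = min over k∈[1,2] of m[1,k]+m[k+1,3]+p_{0}·p_k·p_{3}.
k=1: 0 + 1860 + 14·30·31 = 14880; k=2: 840 + 0 + 14·2·31 = 1708.
Minimum: 1708 at k=2.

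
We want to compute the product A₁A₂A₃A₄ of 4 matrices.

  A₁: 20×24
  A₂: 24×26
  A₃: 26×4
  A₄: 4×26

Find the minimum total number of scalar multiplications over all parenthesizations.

6496

Adjacent pairs: A₁A₂ = 20·24·26 = 12480; A₂A₃ = 24·26·4 = 2496; A₃A₄ = 26·4·26 = 2704.
Length 3: A₁..A₃: k=1: 0+2496+20·24·4=4416; k=2: 12480+0+20·26·4=14560 → min 4416 | A₂..A₄: k=2: 0+2704+24·26·26=18928; k=3: 2496+0+24·4·26=4992 → min 4992.
Length 4: A₁..A₄: k=1: 0+4992+20·24·26=17472; k=2: 12480+2704+20·26·26=28704; k=3: 4416+0+20·4·26=6496 → min 6496.
Optimal order: ((A₁(A₂A₃))A₄) with cost 6496.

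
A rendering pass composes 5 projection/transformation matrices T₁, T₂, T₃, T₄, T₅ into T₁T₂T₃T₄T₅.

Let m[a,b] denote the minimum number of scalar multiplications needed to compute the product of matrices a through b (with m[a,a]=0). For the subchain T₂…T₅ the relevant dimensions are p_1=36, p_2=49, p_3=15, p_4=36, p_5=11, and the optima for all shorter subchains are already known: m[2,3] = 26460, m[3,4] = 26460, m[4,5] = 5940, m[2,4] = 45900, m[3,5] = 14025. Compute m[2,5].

33429

m[2,5] = min over k∈[2,4] of m[2,k]+m[k+1,5]+p_{1}·p_k·p_{5}.
k=2: 0 + 14025 + 36·49·11 = 33429; k=3: 26460 + 5940 + 36·15·11 = 38340; k=4: 45900 + 0 + 36·36·11 = 60156.
Minimum: 33429 at k=2.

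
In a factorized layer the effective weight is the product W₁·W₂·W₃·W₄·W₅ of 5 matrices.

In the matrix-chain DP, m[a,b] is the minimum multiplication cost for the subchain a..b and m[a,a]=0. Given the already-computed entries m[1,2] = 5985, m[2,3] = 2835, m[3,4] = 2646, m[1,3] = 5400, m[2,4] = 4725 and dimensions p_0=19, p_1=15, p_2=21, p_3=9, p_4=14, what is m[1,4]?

m[1,4] = min over k∈[1,3] of m[1,k]+m[k+1,4]+p_{0}·p_k·p_{4}.
k=1: 0 + 4725 + 19·15·14 = 8715; k=2: 5985 + 2646 + 19·21·14 = 14217; k=3: 5400 + 0 + 19·9·14 = 7794.
Minimum: 7794 at k=3.

7794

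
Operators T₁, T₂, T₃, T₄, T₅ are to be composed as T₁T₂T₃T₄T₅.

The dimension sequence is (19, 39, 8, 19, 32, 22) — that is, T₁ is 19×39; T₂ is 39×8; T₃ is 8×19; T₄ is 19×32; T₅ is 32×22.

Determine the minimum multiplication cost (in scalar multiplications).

19768

Adjacent pairs: T₁T₂ = 19·39·8 = 5928; T₂T₃ = 39·8·19 = 5928; T₃T₄ = 8·19·32 = 4864; T₄T₅ = 19·32·22 = 13376.
Length 3: T₁..T₃: k=1: 0+5928+19·39·19=20007; k=2: 5928+0+19·8·19=8816 → min 8816 | T₂..T₄: k=2: 0+4864+39·8·32=14848; k=3: 5928+0+39·19·32=29640 → min 14848 | T₃..T₅: k=3: 0+13376+8·19·22=16720; k=4: 4864+0+8·32·22=10496 → min 10496.
Length 4: T₁..T₄: k=1: 0+14848+19·39·32=38560; k=2: 5928+4864+19·8·32=15656; k=3: 8816+0+19·19·32=20368 → min 15656 | T₂..T₅: k=2: 0+10496+39·8·22=17360; k=3: 5928+13376+39·19·22=35606; k=4: 14848+0+39·32·22=42304 → min 17360.
Length 5: T₁..T₅: k=1: 0+17360+19·39·22=33662; k=2: 5928+10496+19·8·22=19768; k=3: 8816+13376+19·19·22=30134; k=4: 15656+0+19·32·22=29032 → min 19768.
Optimal order: ((T₁T₂)((T₃T₄)T₅)) with cost 19768.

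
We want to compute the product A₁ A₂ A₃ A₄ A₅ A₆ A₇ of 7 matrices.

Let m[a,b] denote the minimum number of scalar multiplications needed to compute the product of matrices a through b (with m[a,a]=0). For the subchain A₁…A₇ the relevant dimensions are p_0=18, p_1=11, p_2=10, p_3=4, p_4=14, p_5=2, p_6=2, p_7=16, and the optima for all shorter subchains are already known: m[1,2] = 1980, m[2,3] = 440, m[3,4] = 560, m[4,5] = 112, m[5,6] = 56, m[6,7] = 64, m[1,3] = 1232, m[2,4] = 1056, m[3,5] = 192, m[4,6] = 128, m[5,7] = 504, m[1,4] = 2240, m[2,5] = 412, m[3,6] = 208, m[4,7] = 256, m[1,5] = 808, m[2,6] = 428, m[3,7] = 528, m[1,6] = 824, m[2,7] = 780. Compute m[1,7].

m[1,7] = min over k∈[1,6] of m[1,k]+m[k+1,7]+p_{0}·p_k·p_{7}.
k=1: 0 + 780 + 18·11·16 = 3948; k=2: 1980 + 528 + 18·10·16 = 5388; k=3: 1232 + 256 + 18·4·16 = 2640; k=4: 2240 + 504 + 18·14·16 = 6776; k=5: 808 + 64 + 18·2·16 = 1448; k=6: 824 + 0 + 18·2·16 = 1400.
Minimum: 1400 at k=6.

1400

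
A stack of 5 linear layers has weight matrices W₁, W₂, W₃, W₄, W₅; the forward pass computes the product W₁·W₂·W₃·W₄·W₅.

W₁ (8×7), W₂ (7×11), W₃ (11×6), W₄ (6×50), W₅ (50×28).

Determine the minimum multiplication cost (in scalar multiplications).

10542

Adjacent pairs: W₁W₂ = 8·7·11 = 616; W₂W₃ = 7·11·6 = 462; W₃W₄ = 11·6·50 = 3300; W₄W₅ = 6·50·28 = 8400.
Length 3: W₁..W₃: k=1: 0+462+8·7·6=798; k=2: 616+0+8·11·6=1144 → min 798 | W₂..W₄: k=2: 0+3300+7·11·50=7150; k=3: 462+0+7·6·50=2562 → min 2562 | W₃..W₅: k=3: 0+8400+11·6·28=10248; k=4: 3300+0+11·50·28=18700 → min 10248.
Length 4: W₁..W₄: k=1: 0+2562+8·7·50=5362; k=2: 616+3300+8·11·50=8316; k=3: 798+0+8·6·50=3198 → min 3198 | W₂..W₅: k=2: 0+10248+7·11·28=12404; k=3: 462+8400+7·6·28=10038; k=4: 2562+0+7·50·28=12362 → min 10038.
Length 5: W₁..W₅: k=1: 0+10038+8·7·28=11606; k=2: 616+10248+8·11·28=13328; k=3: 798+8400+8·6·28=10542; k=4: 3198+0+8·50·28=14398 → min 10542.
Optimal order: ((W₁·(W₂·W₃))·(W₄·W₅)) with cost 10542.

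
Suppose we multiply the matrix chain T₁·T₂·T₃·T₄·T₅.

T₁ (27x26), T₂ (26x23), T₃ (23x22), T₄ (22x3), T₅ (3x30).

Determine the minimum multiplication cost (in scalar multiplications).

Adjacent pairs: T₁T₂ = 27·26·23 = 16146; T₂T₃ = 26·23·22 = 13156; T₃T₄ = 23·22·3 = 1518; T₄T₅ = 22·3·30 = 1980.
Length 3: T₁..T₃: k=1: 0+13156+27·26·22=28600; k=2: 16146+0+27·23·22=29808 → min 28600 | T₂..T₄: k=2: 0+1518+26·23·3=3312; k=3: 13156+0+26·22·3=14872 → min 3312 | T₃..T₅: k=3: 0+1980+23·22·30=17160; k=4: 1518+0+23·3·30=3588 → min 3588.
Length 4: T₁..T₄: k=1: 0+3312+27·26·3=5418; k=2: 16146+1518+27·23·3=19527; k=3: 28600+0+27·22·3=30382 → min 5418 | T₂..T₅: k=2: 0+3588+26·23·30=21528; k=3: 13156+1980+26·22·30=32296; k=4: 3312+0+26·3·30=5652 → min 5652.
Length 5: T₁..T₅: k=1: 0+5652+27·26·30=26712; k=2: 16146+3588+27·23·30=38364; k=3: 28600+1980+27·22·30=48400; k=4: 5418+0+27·3·30=7848 → min 7848.
Optimal order: ((T₁·(T₂·(T₃·T₄)))·T₅) with cost 7848.

7848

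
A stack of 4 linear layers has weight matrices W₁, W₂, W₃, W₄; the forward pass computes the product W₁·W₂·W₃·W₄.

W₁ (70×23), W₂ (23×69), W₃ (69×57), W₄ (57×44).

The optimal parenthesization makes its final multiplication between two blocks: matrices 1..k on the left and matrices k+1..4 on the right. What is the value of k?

1

Adjacent pairs: W₁W₂ = 70·23·69 = 111090; W₂W₃ = 23·69·57 = 90459; W₃W₄ = 69·57·44 = 173052.
Length 3: W₁..W₃: k=1: 0+90459+70·23·57=182229; k=2: 111090+0+70·69·57=386400 → min 182229 | W₂..W₄: k=2: 0+173052+23·69·44=242880; k=3: 90459+0+23·57·44=148143 → min 148143.
Top-level splits: k=1: (W₁..W₁)·(W₂..W₄) → 0+148143+70·23·44 = 218983; k=2: (W₁..W₂)·(W₃..W₄) → 111090+173052+70·69·44 = 496662; k=3: (W₁..W₃)·(W₄..W₄) → 182229+0+70·57·44 = 357789.
Best split is after W₁, i.e. k = 1.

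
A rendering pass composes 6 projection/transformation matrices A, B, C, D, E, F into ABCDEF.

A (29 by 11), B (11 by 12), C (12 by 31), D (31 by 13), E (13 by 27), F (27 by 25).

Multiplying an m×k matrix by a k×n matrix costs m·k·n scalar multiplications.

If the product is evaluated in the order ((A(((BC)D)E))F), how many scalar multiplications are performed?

(BC): 11×12 by 12×31 → 11×31, cost 11·12·31 = 4092
((BC)D): 11×31 by 31×13 → 11×13, cost 11·31·13 = 4433; cumulative 8525
(((BC)D)E): 11×13 by 13×27 → 11×27, cost 11·13·27 = 3861; cumulative 12386
(A(((BC)D)E)): 29×11 by 11×27 → 29×27, cost 29·11·27 = 8613; cumulative 20999
((A(((BC)D)E))F): 29×27 by 27×25 → 29×25, cost 29·27·25 = 19575; cumulative 40574
Total: 40574 scalar multiplications.

40574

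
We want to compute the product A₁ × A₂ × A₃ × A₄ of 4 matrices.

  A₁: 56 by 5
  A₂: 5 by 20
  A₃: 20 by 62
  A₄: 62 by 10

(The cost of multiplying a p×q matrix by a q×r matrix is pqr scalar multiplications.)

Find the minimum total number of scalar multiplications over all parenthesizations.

Adjacent pairs: A₁A₂ = 56·5·20 = 5600; A₂A₃ = 5·20·62 = 6200; A₃A₄ = 20·62·10 = 12400.
Length 3: A₁..A₃: k=1: 0+6200+56·5·62=23560; k=2: 5600+0+56·20·62=75040 → min 23560 | A₂..A₄: k=2: 0+12400+5·20·10=13400; k=3: 6200+0+5·62·10=9300 → min 9300.
Length 4: A₁..A₄: k=1: 0+9300+56·5·10=12100; k=2: 5600+12400+56·20·10=29200; k=3: 23560+0+56·62·10=58280 → min 12100.
Optimal order: (A₁ × ((A₂ × A₃) × A₄)) with cost 12100.

12100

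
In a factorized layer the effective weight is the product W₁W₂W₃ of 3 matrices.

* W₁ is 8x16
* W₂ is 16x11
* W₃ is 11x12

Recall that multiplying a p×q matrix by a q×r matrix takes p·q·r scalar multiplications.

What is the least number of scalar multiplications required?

Order (W₁(W₂W₃)): (W₂W₃): 16×11 by 11×12 → 16×12, cost 16·11·12 = 2112; (W₁(W₂W₃)): 8×16 by 16×12 → 8×12, cost 8·16·12 = 1536; cumulative 3648. Total 3648.
Order ((W₁W₂)W₃): (W₁W₂): 8×16 by 16×11 → 8×11, cost 8·16·11 = 1408; ((W₁W₂)W₃): 8×11 by 11×12 → 8×12, cost 8·11·12 = 1056; cumulative 2464. Total 2464.
Minimum: 2464.

2464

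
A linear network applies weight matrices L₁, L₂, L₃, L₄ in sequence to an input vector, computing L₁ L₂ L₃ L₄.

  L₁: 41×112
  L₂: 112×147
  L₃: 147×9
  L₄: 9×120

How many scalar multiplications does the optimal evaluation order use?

Adjacent pairs: L₁L₂ = 41·112·147 = 675024; L₂L₃ = 112·147·9 = 148176; L₃L₄ = 147·9·120 = 158760.
Length 3: L₁..L₃: k=1: 0+148176+41·112·9=189504; k=2: 675024+0+41·147·9=729267 → min 189504 | L₂..L₄: k=2: 0+158760+112·147·120=2134440; k=3: 148176+0+112·9·120=269136 → min 269136.
Length 4: L₁..L₄: k=1: 0+269136+41·112·120=820176; k=2: 675024+158760+41·147·120=1557024; k=3: 189504+0+41·9·120=233784 → min 233784.
Optimal order: ((L₁ (L₂ L₃)) L₄) with cost 233784.

233784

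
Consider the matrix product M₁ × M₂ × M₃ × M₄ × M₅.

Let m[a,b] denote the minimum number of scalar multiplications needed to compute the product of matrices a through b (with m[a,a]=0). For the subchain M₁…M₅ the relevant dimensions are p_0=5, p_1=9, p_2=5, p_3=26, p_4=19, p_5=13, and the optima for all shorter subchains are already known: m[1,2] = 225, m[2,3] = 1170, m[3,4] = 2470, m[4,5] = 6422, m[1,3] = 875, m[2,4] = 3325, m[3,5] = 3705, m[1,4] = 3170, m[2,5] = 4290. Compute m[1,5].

m[1,5] = min over k∈[1,4] of m[1,k]+m[k+1,5]+p_{0}·p_k·p_{5}.
k=1: 0 + 4290 + 5·9·13 = 4875; k=2: 225 + 3705 + 5·5·13 = 4255; k=3: 875 + 6422 + 5·26·13 = 8987; k=4: 3170 + 0 + 5·19·13 = 4405.
Minimum: 4255 at k=2.

4255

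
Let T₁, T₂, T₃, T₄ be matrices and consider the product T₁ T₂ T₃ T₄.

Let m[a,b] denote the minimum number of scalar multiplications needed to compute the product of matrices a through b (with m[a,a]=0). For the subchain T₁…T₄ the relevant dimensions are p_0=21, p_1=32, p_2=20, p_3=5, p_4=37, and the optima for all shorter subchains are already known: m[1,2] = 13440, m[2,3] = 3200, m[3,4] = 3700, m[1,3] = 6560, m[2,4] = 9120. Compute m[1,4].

m[1,4] = min over k∈[1,3] of m[1,k]+m[k+1,4]+p_{0}·p_k·p_{4}.
k=1: 0 + 9120 + 21·32·37 = 33984; k=2: 13440 + 3700 + 21·20·37 = 32680; k=3: 6560 + 0 + 21·5·37 = 10445.
Minimum: 10445 at k=3.

10445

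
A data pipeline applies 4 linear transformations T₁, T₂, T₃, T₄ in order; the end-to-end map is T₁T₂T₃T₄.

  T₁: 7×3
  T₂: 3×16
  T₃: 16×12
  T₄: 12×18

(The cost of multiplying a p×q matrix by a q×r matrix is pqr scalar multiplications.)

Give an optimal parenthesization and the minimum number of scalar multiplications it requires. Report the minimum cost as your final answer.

Adjacent pairs: T₁T₂ = 7·3·16 = 336; T₂T₃ = 3·16·12 = 576; T₃T₄ = 16·12·18 = 3456.
Length 3: T₁..T₃: k=1: 0+576+7·3·12=828; k=2: 336+0+7·16·12=1680 → min 828 | T₂..T₄: k=2: 0+3456+3·16·18=4320; k=3: 576+0+3·12·18=1224 → min 1224.
Length 4: T₁..T₄: k=1: 0+1224+7·3·18=1602; k=2: 336+3456+7·16·18=5808; k=3: 828+0+7·12·18=2340 → min 1602.
Optimal parenthesization: (T₁((T₂T₃)T₄)) with cost 1602.

1602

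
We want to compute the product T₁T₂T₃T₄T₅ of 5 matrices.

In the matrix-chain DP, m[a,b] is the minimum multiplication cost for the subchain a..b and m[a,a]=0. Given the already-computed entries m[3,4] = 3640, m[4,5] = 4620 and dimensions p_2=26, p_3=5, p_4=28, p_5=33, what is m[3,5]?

m[3,5] = min over k∈[3,4] of m[3,k]+m[k+1,5]+p_{2}·p_k·p_{5}.
k=3: 0 + 4620 + 26·5·33 = 8910; k=4: 3640 + 0 + 26·28·33 = 27664.
Minimum: 8910 at k=3.

8910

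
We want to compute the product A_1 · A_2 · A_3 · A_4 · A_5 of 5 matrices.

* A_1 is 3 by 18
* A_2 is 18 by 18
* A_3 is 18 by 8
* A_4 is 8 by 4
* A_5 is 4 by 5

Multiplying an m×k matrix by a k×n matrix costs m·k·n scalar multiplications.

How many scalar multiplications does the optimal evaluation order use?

Adjacent pairs: A_1A_2 = 3·18·18 = 972; A_2A_3 = 18·18·8 = 2592; A_3A_4 = 18·8·4 = 576; A_4A_5 = 8·4·5 = 160.
Length 3: A_1..A_3: k=1: 0+2592+3·18·8=3024; k=2: 972+0+3·18·8=1404 → min 1404 | A_2..A_4: k=2: 0+576+18·18·4=1872; k=3: 2592+0+18·8·4=3168 → min 1872 | A_3..A_5: k=3: 0+160+18·8·5=880; k=4: 576+0+18·4·5=936 → min 880.
Length 4: A_1..A_4: k=1: 0+1872+3·18·4=2088; k=2: 972+576+3·18·4=1764; k=3: 1404+0+3·8·4=1500 → min 1500 | A_2..A_5: k=2: 0+880+18·18·5=2500; k=3: 2592+160+18·8·5=3472; k=4: 1872+0+18·4·5=2232 → min 2232.
Length 5: A_1..A_5: k=1: 0+2232+3·18·5=2502; k=2: 972+880+3·18·5=2122; k=3: 1404+160+3·8·5=1684; k=4: 1500+0+3·4·5=1560 → min 1560.
Optimal order: ((((A_1 · A_2) · A_3) · A_4) · A_5) with cost 1560.

1560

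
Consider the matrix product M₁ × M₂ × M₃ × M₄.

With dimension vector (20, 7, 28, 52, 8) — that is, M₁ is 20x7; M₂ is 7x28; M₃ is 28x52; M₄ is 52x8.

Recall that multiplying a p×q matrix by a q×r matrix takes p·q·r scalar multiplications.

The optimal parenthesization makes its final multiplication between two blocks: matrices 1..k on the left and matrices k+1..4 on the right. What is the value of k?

1

Adjacent pairs: M₁M₂ = 20·7·28 = 3920; M₂M₃ = 7·28·52 = 10192; M₃M₄ = 28·52·8 = 11648.
Length 3: M₁..M₃: k=1: 0+10192+20·7·52=17472; k=2: 3920+0+20·28·52=33040 → min 17472 | M₂..M₄: k=2: 0+11648+7·28·8=13216; k=3: 10192+0+7·52·8=13104 → min 13104.
Top-level splits: k=1: (M₁..M₁)·(M₂..M₄) → 0+13104+20·7·8 = 14224; k=2: (M₁..M₂)·(M₃..M₄) → 3920+11648+20·28·8 = 20048; k=3: (M₁..M₃)·(M₄..M₄) → 17472+0+20·52·8 = 25792.
Best split is after M₁, i.e. k = 1.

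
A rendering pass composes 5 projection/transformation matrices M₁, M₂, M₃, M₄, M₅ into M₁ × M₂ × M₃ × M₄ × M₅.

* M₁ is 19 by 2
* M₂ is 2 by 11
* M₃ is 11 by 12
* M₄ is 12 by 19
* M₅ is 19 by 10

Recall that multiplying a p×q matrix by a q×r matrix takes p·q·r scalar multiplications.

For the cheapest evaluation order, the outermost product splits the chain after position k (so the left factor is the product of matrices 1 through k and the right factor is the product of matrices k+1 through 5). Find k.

1

Adjacent pairs: M₁M₂ = 19·2·11 = 418; M₂M₃ = 2·11·12 = 264; M₃M₄ = 11·12·19 = 2508; M₄M₅ = 12·19·10 = 2280.
Length 3: M₁..M₃: k=1: 0+264+19·2·12=720; k=2: 418+0+19·11·12=2926 → min 720 | M₂..M₄: k=2: 0+2508+2·11·19=2926; k=3: 264+0+2·12·19=720 → min 720 | M₃..M₅: k=3: 0+2280+11·12·10=3600; k=4: 2508+0+11·19·10=4598 → min 3600.
Length 4: M₁..M₄: k=1: 0+720+19·2·19=1442; k=2: 418+2508+19·11·19=6897; k=3: 720+0+19·12·19=5052 → min 1442 | M₂..M₅: k=2: 0+3600+2·11·10=3820; k=3: 264+2280+2·12·10=2784; k=4: 720+0+2·19·10=1100 → min 1100.
Top-level splits: k=1: (M₁..M₁)·(M₂..M₅) → 0+1100+19·2·10 = 1480; k=2: (M₁..M₂)·(M₃..M₅) → 418+3600+19·11·10 = 6108; k=3: (M₁..M₃)·(M₄..M₅) → 720+2280+19·12·10 = 5280; k=4: (M₁..M₄)·(M₅..M₅) → 1442+0+19·19·10 = 5052.
Best split is after M₁, i.e. k = 1.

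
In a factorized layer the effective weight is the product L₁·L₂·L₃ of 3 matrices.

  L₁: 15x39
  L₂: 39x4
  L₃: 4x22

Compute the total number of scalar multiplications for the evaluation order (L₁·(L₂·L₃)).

(L₂·L₃): 39×4 by 4×22 → 39×22, cost 39·4·22 = 3432
(L₁·(L₂·L₃)): 15×39 by 39×22 → 15×22, cost 15·39·22 = 12870; cumulative 16302
Total: 16302 scalar multiplications.

16302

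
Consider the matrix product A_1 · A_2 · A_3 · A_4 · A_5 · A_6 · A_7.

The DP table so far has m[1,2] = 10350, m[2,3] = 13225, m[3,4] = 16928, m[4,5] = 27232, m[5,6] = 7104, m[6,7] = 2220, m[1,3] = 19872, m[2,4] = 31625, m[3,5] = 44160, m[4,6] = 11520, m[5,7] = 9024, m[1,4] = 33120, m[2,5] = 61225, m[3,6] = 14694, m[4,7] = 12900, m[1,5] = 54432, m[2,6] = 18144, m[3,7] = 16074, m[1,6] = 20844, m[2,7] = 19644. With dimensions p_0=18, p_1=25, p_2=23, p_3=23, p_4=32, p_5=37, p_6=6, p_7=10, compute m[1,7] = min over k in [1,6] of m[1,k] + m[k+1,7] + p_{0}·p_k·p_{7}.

m[1,7] = min over k∈[1,6] of m[1,k]+m[k+1,7]+p_{0}·p_k·p_{7}.
k=1: 0 + 19644 + 18·25·10 = 24144; k=2: 10350 + 16074 + 18·23·10 = 30564; k=3: 19872 + 12900 + 18·23·10 = 36912; k=4: 33120 + 9024 + 18·32·10 = 47904; k=5: 54432 + 2220 + 18·37·10 = 63312; k=6: 20844 + 0 + 18·6·10 = 21924.
Minimum: 21924 at k=6.

21924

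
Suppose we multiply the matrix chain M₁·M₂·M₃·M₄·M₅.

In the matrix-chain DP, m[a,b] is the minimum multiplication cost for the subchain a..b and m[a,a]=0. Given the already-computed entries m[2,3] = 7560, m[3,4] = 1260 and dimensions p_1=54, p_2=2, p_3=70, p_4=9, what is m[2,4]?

m[2,4] = min over k∈[2,3] of m[2,k]+m[k+1,4]+p_{1}·p_k·p_{4}.
k=2: 0 + 1260 + 54·2·9 = 2232; k=3: 7560 + 0 + 54·70·9 = 41580.
Minimum: 2232 at k=2.

2232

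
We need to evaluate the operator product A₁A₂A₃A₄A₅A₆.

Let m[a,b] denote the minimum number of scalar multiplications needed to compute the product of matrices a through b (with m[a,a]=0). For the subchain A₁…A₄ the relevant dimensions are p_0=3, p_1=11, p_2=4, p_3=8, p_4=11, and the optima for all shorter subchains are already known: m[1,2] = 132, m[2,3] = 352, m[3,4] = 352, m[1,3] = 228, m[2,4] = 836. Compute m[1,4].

492

m[1,4] = min over k∈[1,3] of m[1,k]+m[k+1,4]+p_{0}·p_k·p_{4}.
k=1: 0 + 836 + 3·11·11 = 1199; k=2: 132 + 352 + 3·4·11 = 616; k=3: 228 + 0 + 3·8·11 = 492.
Minimum: 492 at k=3.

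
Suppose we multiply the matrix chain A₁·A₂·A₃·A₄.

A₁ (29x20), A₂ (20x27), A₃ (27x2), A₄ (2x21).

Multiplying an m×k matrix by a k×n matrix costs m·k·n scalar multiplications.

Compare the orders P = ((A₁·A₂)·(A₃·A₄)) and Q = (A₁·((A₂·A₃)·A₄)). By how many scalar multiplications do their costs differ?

19137

Order P = ((A₁·A₂)·(A₃·A₄)): (A₁·A₂): 29×20 by 20×27 → 29×27, cost 29·20·27 = 15660; (A₃·A₄): 27×2 by 2×21 → 27×21, cost 27·2·21 = 1134; ((A₁·A₂)·(A₃·A₄)): 29×27 by 27×21 → 29×21, cost 29·27·21 = 16443; cumulative 33237. Total 33237.
Order Q = (A₁·((A₂·A₃)·A₄)): (A₂·A₃): 20×27 by 27×2 → 20×2, cost 20·27·2 = 1080; ((A₂·A₃)·A₄): 20×2 by 2×21 → 20×21, cost 20·2·21 = 840; cumulative 1920; (A₁·((A₂·A₃)·A₄)): 29×20 by 20×21 → 29×21, cost 29·20·21 = 12180; cumulative 14100. Total 14100.
Difference: |33237 − 14100| = 19137.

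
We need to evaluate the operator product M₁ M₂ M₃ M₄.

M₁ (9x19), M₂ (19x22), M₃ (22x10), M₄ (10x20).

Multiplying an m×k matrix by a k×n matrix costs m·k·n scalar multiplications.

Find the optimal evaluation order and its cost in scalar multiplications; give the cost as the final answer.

7542

Adjacent pairs: M₁M₂ = 9·19·22 = 3762; M₂M₃ = 19·22·10 = 4180; M₃M₄ = 22·10·20 = 4400.
Length 3: M₁..M₃: k=1: 0+4180+9·19·10=5890; k=2: 3762+0+9·22·10=5742 → min 5742 | M₂..M₄: k=2: 0+4400+19·22·20=12760; k=3: 4180+0+19·10·20=7980 → min 7980.
Length 4: M₁..M₄: k=1: 0+7980+9·19·20=11400; k=2: 3762+4400+9·22·20=12122; k=3: 5742+0+9·10·20=7542 → min 7542.
Optimal parenthesization: (((M₁ M₂) M₃) M₄) with cost 7542.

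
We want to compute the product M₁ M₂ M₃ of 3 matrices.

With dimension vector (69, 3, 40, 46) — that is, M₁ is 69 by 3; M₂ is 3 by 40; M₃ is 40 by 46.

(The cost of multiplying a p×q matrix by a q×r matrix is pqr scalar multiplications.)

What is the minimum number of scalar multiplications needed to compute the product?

Order (M₁ (M₂ M₃)): (M₂ M₃): 3×40 by 40×46 → 3×46, cost 3·40·46 = 5520; (M₁ (M₂ M₃)): 69×3 by 3×46 → 69×46, cost 69·3·46 = 9522; cumulative 15042. Total 15042.
Order ((M₁ M₂) M₃): (M₁ M₂): 69×3 by 3×40 → 69×40, cost 69·3·40 = 8280; ((M₁ M₂) M₃): 69×40 by 40×46 → 69×46, cost 69·40·46 = 126960; cumulative 135240. Total 135240.
Minimum: 15042.

15042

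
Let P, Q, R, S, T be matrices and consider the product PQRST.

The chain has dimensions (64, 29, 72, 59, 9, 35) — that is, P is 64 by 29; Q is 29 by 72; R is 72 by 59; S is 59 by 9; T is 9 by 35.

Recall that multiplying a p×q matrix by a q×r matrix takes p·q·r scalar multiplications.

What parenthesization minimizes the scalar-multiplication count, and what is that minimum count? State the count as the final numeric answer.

93888

Adjacent pairs: PQ = 64·29·72 = 133632; QR = 29·72·59 = 123192; RS = 72·59·9 = 38232; ST = 59·9·35 = 18585.
Length 3: P..R: k=1: 0+123192+64·29·59=232696; k=2: 133632+0+64·72·59=405504 → min 232696 | Q..S: k=2: 0+38232+29·72·9=57024; k=3: 123192+0+29·59·9=138591 → min 57024 | R..T: k=3: 0+18585+72·59·35=167265; k=4: 38232+0+72·9·35=60912 → min 60912.
Length 4: P..S: k=1: 0+57024+64·29·9=73728; k=2: 133632+38232+64·72·9=213336; k=3: 232696+0+64·59·9=266680 → min 73728 | Q..T: k=2: 0+60912+29·72·35=133992; k=3: 123192+18585+29·59·35=201662; k=4: 57024+0+29·9·35=66159 → min 66159.
Length 5: P..T: k=1: 0+66159+64·29·35=131119; k=2: 133632+60912+64·72·35=355824; k=3: 232696+18585+64·59·35=383441; k=4: 73728+0+64·9·35=93888 → min 93888.
Optimal parenthesization: ((P(Q(RS)))T) with cost 93888.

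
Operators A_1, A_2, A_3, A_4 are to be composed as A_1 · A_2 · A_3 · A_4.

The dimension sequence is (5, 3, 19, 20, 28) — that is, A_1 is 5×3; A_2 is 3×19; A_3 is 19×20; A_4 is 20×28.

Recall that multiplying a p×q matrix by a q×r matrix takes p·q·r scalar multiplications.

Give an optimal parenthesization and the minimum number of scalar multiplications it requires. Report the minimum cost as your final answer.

Adjacent pairs: A_1A_2 = 5·3·19 = 285; A_2A_3 = 3·19·20 = 1140; A_3A_4 = 19·20·28 = 10640.
Length 3: A_1..A_3: k=1: 0+1140+5·3·20=1440; k=2: 285+0+5·19·20=2185 → min 1440 | A_2..A_4: k=2: 0+10640+3·19·28=12236; k=3: 1140+0+3·20·28=2820 → min 2820.
Length 4: A_1..A_4: k=1: 0+2820+5·3·28=3240; k=2: 285+10640+5·19·28=13585; k=3: 1440+0+5·20·28=4240 → min 3240.
Optimal parenthesization: (A_1 · ((A_2 · A_3) · A_4)) with cost 3240.

3240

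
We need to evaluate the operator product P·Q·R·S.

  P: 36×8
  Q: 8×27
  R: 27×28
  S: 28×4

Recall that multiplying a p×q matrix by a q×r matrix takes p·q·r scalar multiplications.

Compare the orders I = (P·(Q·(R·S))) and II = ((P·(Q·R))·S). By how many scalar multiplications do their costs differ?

13104

Order I = (P·(Q·(R·S))): (R·S): 27×28 by 28×4 → 27×4, cost 27·28·4 = 3024; (Q·(R·S)): 8×27 by 27×4 → 8×4, cost 8·27·4 = 864; cumulative 3888; (P·(Q·(R·S))): 36×8 by 8×4 → 36×4, cost 36·8·4 = 1152; cumulative 5040. Total 5040.
Order II = ((P·(Q·R))·S): (Q·R): 8×27 by 27×28 → 8×28, cost 8·27·28 = 6048; (P·(Q·R)): 36×8 by 8×28 → 36×28, cost 36·8·28 = 8064; cumulative 14112; ((P·(Q·R))·S): 36×28 by 28×4 → 36×4, cost 36·28·4 = 4032; cumulative 18144. Total 18144.
Difference: |5040 − 18144| = 13104.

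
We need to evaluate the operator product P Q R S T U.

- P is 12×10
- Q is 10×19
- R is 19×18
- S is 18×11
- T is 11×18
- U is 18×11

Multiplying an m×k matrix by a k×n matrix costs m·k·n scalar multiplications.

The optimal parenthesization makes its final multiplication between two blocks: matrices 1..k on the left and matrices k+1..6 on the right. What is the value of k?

Adjacent pairs: PQ = 12·10·19 = 2280; QR = 10·19·18 = 3420; RS = 19·18·11 = 3762; ST = 18·11·18 = 3564; TU = 11·18·11 = 2178.
Length 3: P..R: k=1: 0+3420+12·10·18=5580; k=2: 2280+0+12·19·18=6384 → min 5580 | Q..S: k=2: 0+3762+10·19·11=5852; k=3: 3420+0+10·18·11=5400 → min 5400 | R..T: k=3: 0+3564+19·18·18=9720; k=4: 3762+0+19·11·18=7524 → min 7524 | S..U: k=4: 0+2178+18·11·11=4356; k=5: 3564+0+18·18·11=7128 → min 4356.
Length 4: P..S: k=1: 0+5400+12·10·11=6720; k=2: 2280+3762+12·19·11=8550; k=3: 5580+0+12·18·11=7956 → min 6720 | Q..T: k=2: 0+7524+10·19·18=10944; k=3: 3420+3564+10·18·18=10224; k=4: 5400+0+10·11·18=7380 → min 7380 | R..U: k=3: 0+4356+19·18·11=8118; k=4: 3762+2178+19·11·11=8239; k=5: 7524+0+19·18·11=11286 → min 8118.
Length 5: P..T: k=1: 0+7380+12·10·18=9540; k=2: 2280+7524+12·19·18=13908; k=3: 5580+3564+12·18·18=13032; k=4: 6720+0+12·11·18=9096 → min 9096 | Q..U: k=2: 0+8118+10·19·11=10208; k=3: 3420+4356+10·18·11=9756; k=4: 5400+2178+10·11·11=8788; k=5: 7380+0+10·18·11=9360 → min 8788.
Top-level splits: k=1: (P..P)·(Q..U) → 0+8788+12·10·11 = 10108; k=2: (P..Q)·(R..U) → 2280+8118+12·19·11 = 12906; k=3: (P..R)·(S..U) → 5580+4356+12·18·11 = 12312; k=4: (P..S)·(T..U) → 6720+2178+12·11·11 = 10350; k=5: (P..T)·(U..U) → 9096+0+12·18·11 = 11472.
Best split is after P, i.e. k = 1.

1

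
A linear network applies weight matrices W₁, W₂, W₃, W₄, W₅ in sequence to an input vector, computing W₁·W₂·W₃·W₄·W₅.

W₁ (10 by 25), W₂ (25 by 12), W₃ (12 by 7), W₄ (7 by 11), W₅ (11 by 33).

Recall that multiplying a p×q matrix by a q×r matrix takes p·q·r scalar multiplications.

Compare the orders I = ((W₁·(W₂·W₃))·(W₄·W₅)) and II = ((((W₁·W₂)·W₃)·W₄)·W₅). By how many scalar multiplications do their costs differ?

461

Order I = ((W₁·(W₂·W₃))·(W₄·W₅)): (W₂·W₃): 25×12 by 12×7 → 25×7, cost 25·12·7 = 2100; (W₁·(W₂·W₃)): 10×25 by 25×7 → 10×7, cost 10·25·7 = 1750; cumulative 3850; (W₄·W₅): 7×11 by 11×33 → 7×33, cost 7·11·33 = 2541; ((W₁·(W₂·W₃))·(W₄·W₅)): 10×7 by 7×33 → 10×33, cost 10·7·33 = 2310; cumulative 8701. Total 8701.
Order II = ((((W₁·W₂)·W₃)·W₄)·W₅): (W₁·W₂): 10×25 by 25×12 → 10×12, cost 10·25·12 = 3000; ((W₁·W₂)·W₃): 10×12 by 12×7 → 10×7, cost 10·12·7 = 840; cumulative 3840; (((W₁·W₂)·W₃)·W₄): 10×7 by 7×11 → 10×11, cost 10·7·11 = 770; cumulative 4610; ((((W₁·W₂)·W₃)·W₄)·W₅): 10×11 by 11×33 → 10×33, cost 10·11·33 = 3630; cumulative 8240. Total 8240.
Difference: |8701 − 8240| = 461.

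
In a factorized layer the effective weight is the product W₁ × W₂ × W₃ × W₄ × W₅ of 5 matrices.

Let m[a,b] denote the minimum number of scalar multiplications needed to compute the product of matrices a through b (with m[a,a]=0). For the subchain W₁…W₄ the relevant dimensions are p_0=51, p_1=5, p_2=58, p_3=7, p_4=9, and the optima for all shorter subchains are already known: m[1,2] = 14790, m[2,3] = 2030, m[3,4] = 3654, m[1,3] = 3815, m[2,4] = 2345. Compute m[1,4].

m[1,4] = min over k∈[1,3] of m[1,k]+m[k+1,4]+p_{0}·p_k·p_{4}.
k=1: 0 + 2345 + 51·5·9 = 4640; k=2: 14790 + 3654 + 51·58·9 = 45066; k=3: 3815 + 0 + 51·7·9 = 7028.
Minimum: 4640 at k=1.

4640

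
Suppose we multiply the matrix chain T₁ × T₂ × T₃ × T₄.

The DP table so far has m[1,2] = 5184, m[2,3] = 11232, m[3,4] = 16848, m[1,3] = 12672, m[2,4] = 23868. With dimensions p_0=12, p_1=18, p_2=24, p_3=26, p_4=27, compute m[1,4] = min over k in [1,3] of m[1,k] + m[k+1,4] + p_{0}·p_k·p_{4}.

m[1,4] = min over k∈[1,3] of m[1,k]+m[k+1,4]+p_{0}·p_k·p_{4}.
k=1: 0 + 23868 + 12·18·27 = 29700; k=2: 5184 + 16848 + 12·24·27 = 29808; k=3: 12672 + 0 + 12·26·27 = 21096.
Minimum: 21096 at k=3.

21096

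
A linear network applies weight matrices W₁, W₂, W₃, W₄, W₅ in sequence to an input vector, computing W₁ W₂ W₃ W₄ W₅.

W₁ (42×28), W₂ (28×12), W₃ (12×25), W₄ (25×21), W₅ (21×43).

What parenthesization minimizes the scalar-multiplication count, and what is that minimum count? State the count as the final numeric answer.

52920

Adjacent pairs: W₁W₂ = 42·28·12 = 14112; W₂W₃ = 28·12·25 = 8400; W₃W₄ = 12·25·21 = 6300; W₄W₅ = 25·21·43 = 22575.
Length 3: W₁..W₃: k=1: 0+8400+42·28·25=37800; k=2: 14112+0+42·12·25=26712 → min 26712 | W₂..W₄: k=2: 0+6300+28·12·21=13356; k=3: 8400+0+28·25·21=23100 → min 13356 | W₃..W₅: k=3: 0+22575+12·25·43=35475; k=4: 6300+0+12·21·43=17136 → min 17136.
Length 4: W₁..W₄: k=1: 0+13356+42·28·21=38052; k=2: 14112+6300+42·12·21=30996; k=3: 26712+0+42·25·21=48762 → min 30996 | W₂..W₅: k=2: 0+17136+28·12·43=31584; k=3: 8400+22575+28·25·43=61075; k=4: 13356+0+28·21·43=38640 → min 31584.
Length 5: W₁..W₅: k=1: 0+31584+42·28·43=82152; k=2: 14112+17136+42·12·43=52920; k=3: 26712+22575+42·25·43=94437; k=4: 30996+0+42·21·43=68922 → min 52920.
Optimal parenthesization: ((W₁ W₂) ((W₃ W₄) W₅)) with cost 52920.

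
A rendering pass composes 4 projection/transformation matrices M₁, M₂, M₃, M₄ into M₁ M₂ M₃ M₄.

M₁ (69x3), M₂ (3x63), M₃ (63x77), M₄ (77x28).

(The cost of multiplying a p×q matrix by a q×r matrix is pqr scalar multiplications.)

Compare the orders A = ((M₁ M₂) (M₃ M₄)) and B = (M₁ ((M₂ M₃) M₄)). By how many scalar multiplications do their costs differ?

243768

Order A = ((M₁ M₂) (M₃ M₄)): (M₁ M₂): 69×3 by 3×63 → 69×63, cost 69·3·63 = 13041; (M₃ M₄): 63×77 by 77×28 → 63×28, cost 63·77·28 = 135828; ((M₁ M₂) (M₃ M₄)): 69×63 by 63×28 → 69×28, cost 69·63·28 = 121716; cumulative 270585. Total 270585.
Order B = (M₁ ((M₂ M₃) M₄)): (M₂ M₃): 3×63 by 63×77 → 3×77, cost 3·63·77 = 14553; ((M₂ M₃) M₄): 3×77 by 77×28 → 3×28, cost 3·77·28 = 6468; cumulative 21021; (M₁ ((M₂ M₃) M₄)): 69×3 by 3×28 → 69×28, cost 69·3·28 = 5796; cumulative 26817. Total 26817.
Difference: |270585 − 26817| = 243768.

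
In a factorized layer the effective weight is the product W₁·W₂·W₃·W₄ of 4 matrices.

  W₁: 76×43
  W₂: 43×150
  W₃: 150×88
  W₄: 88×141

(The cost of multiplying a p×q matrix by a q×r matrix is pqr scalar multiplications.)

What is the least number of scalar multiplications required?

1561932

Adjacent pairs: W₁W₂ = 76·43·150 = 490200; W₂W₃ = 43·150·88 = 567600; W₃W₄ = 150·88·141 = 1861200.
Length 3: W₁..W₃: k=1: 0+567600+76·43·88=855184; k=2: 490200+0+76·150·88=1493400 → min 855184 | W₂..W₄: k=2: 0+1861200+43·150·141=2770650; k=3: 567600+0+43·88·141=1101144 → min 1101144.
Length 4: W₁..W₄: k=1: 0+1101144+76·43·141=1561932; k=2: 490200+1861200+76·150·141=3958800; k=3: 855184+0+76·88·141=1798192 → min 1561932.
Optimal order: (W₁·((W₂·W₃)·W₄)) with cost 1561932.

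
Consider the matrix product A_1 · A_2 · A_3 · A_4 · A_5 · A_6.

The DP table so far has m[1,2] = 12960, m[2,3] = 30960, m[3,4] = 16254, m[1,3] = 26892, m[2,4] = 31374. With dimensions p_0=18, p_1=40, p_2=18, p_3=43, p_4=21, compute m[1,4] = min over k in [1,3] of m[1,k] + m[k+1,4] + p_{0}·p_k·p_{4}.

m[1,4] = min over k∈[1,3] of m[1,k]+m[k+1,4]+p_{0}·p_k·p_{4}.
k=1: 0 + 31374 + 18·40·21 = 46494; k=2: 12960 + 16254 + 18·18·21 = 36018; k=3: 26892 + 0 + 18·43·21 = 43146.
Minimum: 36018 at k=2.

36018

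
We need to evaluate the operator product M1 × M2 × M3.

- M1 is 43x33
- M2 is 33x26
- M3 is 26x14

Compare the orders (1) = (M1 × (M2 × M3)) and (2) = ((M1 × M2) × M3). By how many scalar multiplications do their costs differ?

20668

Order (1) = (M1 × (M2 × M3)): (M2 × M3): 33×26 by 26×14 → 33×14, cost 33·26·14 = 12012; (M1 × (M2 × M3)): 43×33 by 33×14 → 43×14, cost 43·33·14 = 19866; cumulative 31878. Total 31878.
Order (2) = ((M1 × M2) × M3): (M1 × M2): 43×33 by 33×26 → 43×26, cost 43·33·26 = 36894; ((M1 × M2) × M3): 43×26 by 26×14 → 43×14, cost 43·26·14 = 15652; cumulative 52546. Total 52546.
Difference: |31878 − 52546| = 20668.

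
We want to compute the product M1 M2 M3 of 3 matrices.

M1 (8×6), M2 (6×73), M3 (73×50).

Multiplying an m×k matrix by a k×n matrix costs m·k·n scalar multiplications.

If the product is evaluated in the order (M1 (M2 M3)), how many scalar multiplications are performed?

24300

(M2 M3): 6×73 by 73×50 → 6×50, cost 6·73·50 = 21900
(M1 (M2 M3)): 8×6 by 6×50 → 8×50, cost 8·6·50 = 2400; cumulative 24300
Total: 24300 scalar multiplications.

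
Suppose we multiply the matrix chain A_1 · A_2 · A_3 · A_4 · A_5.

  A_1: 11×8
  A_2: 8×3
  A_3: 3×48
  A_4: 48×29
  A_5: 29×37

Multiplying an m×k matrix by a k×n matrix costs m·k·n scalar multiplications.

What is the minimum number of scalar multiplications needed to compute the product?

Adjacent pairs: A_1A_2 = 11·8·3 = 264; A_2A_3 = 8·3·48 = 1152; A_3A_4 = 3·48·29 = 4176; A_4A_5 = 48·29·37 = 51504.
Length 3: A_1..A_3: k=1: 0+1152+11·8·48=5376; k=2: 264+0+11·3·48=1848 → min 1848 | A_2..A_4: k=2: 0+4176+8·3·29=4872; k=3: 1152+0+8·48·29=12288 → min 4872 | A_3..A_5: k=3: 0+51504+3·48·37=56832; k=4: 4176+0+3·29·37=7395 → min 7395.
Length 4: A_1..A_4: k=1: 0+4872+11·8·29=7424; k=2: 264+4176+11·3·29=5397; k=3: 1848+0+11·48·29=17160 → min 5397 | A_2..A_5: k=2: 0+7395+8·3·37=8283; k=3: 1152+51504+8·48·37=66864; k=4: 4872+0+8·29·37=13456 → min 8283.
Length 5: A_1..A_5: k=1: 0+8283+11·8·37=11539; k=2: 264+7395+11·3·37=8880; k=3: 1848+51504+11·48·37=72888; k=4: 5397+0+11·29·37=17200 → min 8880.
Optimal order: ((A_1 · A_2) · ((A_3 · A_4) · A_5)) with cost 8880.

8880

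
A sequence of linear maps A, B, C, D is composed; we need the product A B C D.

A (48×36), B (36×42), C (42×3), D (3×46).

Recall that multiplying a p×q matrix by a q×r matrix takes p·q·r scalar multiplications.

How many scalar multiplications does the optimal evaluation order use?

Adjacent pairs: AB = 48·36·42 = 72576; BC = 36·42·3 = 4536; CD = 42·3·46 = 5796.
Length 3: A..C: k=1: 0+4536+48·36·3=9720; k=2: 72576+0+48·42·3=78624 → min 9720 | B..D: k=2: 0+5796+36·42·46=75348; k=3: 4536+0+36·3·46=9504 → min 9504.
Length 4: A..D: k=1: 0+9504+48·36·46=88992; k=2: 72576+5796+48·42·46=171108; k=3: 9720+0+48·3·46=16344 → min 16344.
Optimal order: ((A (B C)) D) with cost 16344.

16344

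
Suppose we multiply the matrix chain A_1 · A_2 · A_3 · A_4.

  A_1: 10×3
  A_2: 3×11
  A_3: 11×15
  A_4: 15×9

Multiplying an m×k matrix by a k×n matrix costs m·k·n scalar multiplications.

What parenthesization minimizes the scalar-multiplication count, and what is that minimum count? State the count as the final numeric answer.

Adjacent pairs: A_1A_2 = 10·3·11 = 330; A_2A_3 = 3·11·15 = 495; A_3A_4 = 11·15·9 = 1485.
Length 3: A_1..A_3: k=1: 0+495+10·3·15=945; k=2: 330+0+10·11·15=1980 → min 945 | A_2..A_4: k=2: 0+1485+3·11·9=1782; k=3: 495+0+3·15·9=900 → min 900.
Length 4: A_1..A_4: k=1: 0+900+10·3·9=1170; k=2: 330+1485+10·11·9=2805; k=3: 945+0+10·15·9=2295 → min 1170.
Optimal parenthesization: (A_1 · ((A_2 · A_3) · A_4)) with cost 1170.

1170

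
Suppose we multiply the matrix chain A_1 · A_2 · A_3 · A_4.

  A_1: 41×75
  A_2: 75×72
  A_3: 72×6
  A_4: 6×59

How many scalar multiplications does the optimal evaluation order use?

Adjacent pairs: A_1A_2 = 41·75·72 = 221400; A_2A_3 = 75·72·6 = 32400; A_3A_4 = 72·6·59 = 25488.
Length 3: A_1..A_3: k=1: 0+32400+41·75·6=50850; k=2: 221400+0+41·72·6=239112 → min 50850 | A_2..A_4: k=2: 0+25488+75·72·59=344088; k=3: 32400+0+75·6·59=58950 → min 58950.
Length 4: A_1..A_4: k=1: 0+58950+41·75·59=240375; k=2: 221400+25488+41·72·59=421056; k=3: 50850+0+41·6·59=65364 → min 65364.
Optimal order: ((A_1 · (A_2 · A_3)) · A_4) with cost 65364.

65364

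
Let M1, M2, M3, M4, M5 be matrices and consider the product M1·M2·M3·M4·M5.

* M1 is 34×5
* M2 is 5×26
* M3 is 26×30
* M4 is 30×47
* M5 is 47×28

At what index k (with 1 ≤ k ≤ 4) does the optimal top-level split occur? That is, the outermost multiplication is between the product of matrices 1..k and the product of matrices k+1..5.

Adjacent pairs: M1M2 = 34·5·26 = 4420; M2M3 = 5·26·30 = 3900; M3M4 = 26·30·47 = 36660; M4M5 = 30·47·28 = 39480.
Length 3: M1..M3: k=1: 0+3900+34·5·30=9000; k=2: 4420+0+34·26·30=30940 → min 9000 | M2..M4: k=2: 0+36660+5·26·47=42770; k=3: 3900+0+5·30·47=10950 → min 10950 | M3..M5: k=3: 0+39480+26·30·28=61320; k=4: 36660+0+26·47·28=70876 → min 61320.
Length 4: M1..M4: k=1: 0+10950+34·5·47=18940; k=2: 4420+36660+34·26·47=82628; k=3: 9000+0+34·30·47=56940 → min 18940 | M2..M5: k=2: 0+61320+5·26·28=64960; k=3: 3900+39480+5·30·28=47580; k=4: 10950+0+5·47·28=17530 → min 17530.
Top-level splits: k=1: (M1..M1)·(M2..M5) → 0+17530+34·5·28 = 22290; k=2: (M1..M2)·(M3..M5) → 4420+61320+34·26·28 = 90492; k=3: (M1..M3)·(M4..M5) → 9000+39480+34·30·28 = 77040; k=4: (M1..M4)·(M5..M5) → 18940+0+34·47·28 = 63684.
Best split is after M1, i.e. k = 1.

1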